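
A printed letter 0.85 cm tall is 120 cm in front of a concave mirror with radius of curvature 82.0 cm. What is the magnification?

f = R/2 = 82.0/2 = 41.00 cm.
1/d_i = 1/f − 1/d_o = 1/(41.00) − 1/(120) = 0.01606, so d_i = 62.28 cm.
m = −d_i/d_o = −(62.28)/(120) = -0.519.
The image is real, inverted and reduced, in front of the mirror.

m = -0.519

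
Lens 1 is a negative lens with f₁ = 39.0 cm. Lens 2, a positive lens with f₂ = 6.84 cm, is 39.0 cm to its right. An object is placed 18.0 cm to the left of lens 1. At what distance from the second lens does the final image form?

Lens 1 is diverging, so f₁ = −39.0 cm.
Lens 1: 1/d_i1 = 1/f₁ − 1/d_o1 = 1/(-39.0) − 1/(18.0) = -0.08120, so d_i1 = -12.32 cm.
The intermediate image is 12.32 cm to the left of lens 1 (virtual), which is 39.0 − (-12.32) = 51.32 cm to the left of lens 2, so d_o2 = +51.32 cm.
Lens 2: 1/d_i2 = 1/f₂ − 1/d_o2 = 1/(6.84) − 1/(51.32) = 0.1267, so d_i2 = 7.89 cm.
The final image is real, 7.89 cm to the right of lens 2 (overall magnification ≈ -0.11).

7.89 cm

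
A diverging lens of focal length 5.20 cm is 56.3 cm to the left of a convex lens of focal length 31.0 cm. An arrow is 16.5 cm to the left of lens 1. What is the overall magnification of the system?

f₁ = −5.20 cm (diverging).
Lens 1: 1/d_i1 = 1/(-5.20) − 1/(16.5) = -0.2529, so d_i1 = -3.954 cm; m₁ = −d_i1/d_o1 = +0.2396.
d_o2 = 56.3 − (-3.954) = 60.25 cm.
Lens 2: 1/d_i2 = 1/(31.0) − 1/(60.25) = 0.01566, so d_i2 = 63.85 cm; m₂ = −d_i2/d_o2 = -1.060.
m = m₁·m₂ = (+0.2396)(-1.060) = -0.254.

m = -0.254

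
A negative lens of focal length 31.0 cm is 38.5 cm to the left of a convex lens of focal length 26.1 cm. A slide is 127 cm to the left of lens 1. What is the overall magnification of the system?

f₁ = −31.0 cm (diverging).
Lens 1: 1/d_i1 = 1/(-31.0) − 1/(127) = -0.04013, so d_i1 = -24.92 cm; m₁ = −d_i1/d_o1 = +0.1962.
d_o2 = 38.5 − (-24.92) = 63.42 cm.
Lens 2: 1/d_i2 = 1/(26.1) − 1/(63.42) = 0.02255, so d_i2 = 44.35 cm; m₂ = −d_i2/d_o2 = -0.6994.
m = m₁·m₂ = (+0.1962)(-0.6994) = -0.137.

m = -0.137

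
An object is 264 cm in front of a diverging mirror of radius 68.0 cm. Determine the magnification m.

f = R/2 = 68.0/2 = 34.00 cm; for a diverging mirror, f = -34.00 cm.
1/d_i = 1/f − 1/d_o = 1/(-34.00) − 1/(264) = -0.03320, so d_i = -30.12 cm.
m = −d_i/d_o = −(-30.12)/(264) = +0.114.
The image is virtual, upright and reduced, behind the mirror.

m = +0.114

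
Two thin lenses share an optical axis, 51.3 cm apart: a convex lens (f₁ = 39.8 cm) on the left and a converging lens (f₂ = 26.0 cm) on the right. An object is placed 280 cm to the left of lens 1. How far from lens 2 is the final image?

Lens 1: 1/d_i1 = 1/f₁ − 1/d_o1 = 1/(39.8) − 1/(280) = 0.02155, so d_i1 = 46.39 cm.
The intermediate image is 46.39 cm to the right of lens 1, which is 51.3 − (46.39) = 4.910 cm to the left of lens 2, so d_o2 = +4.910 cm.
Lens 2: 1/d_i2 = 1/f₂ − 1/d_o2 = 1/(26.0) − 1/(4.910) = -0.1652, so d_i2 = -6.05 cm.
The final image is virtual, 6.05 cm to the left of lens 2 (overall magnification ≈ -0.20).

6.05 cm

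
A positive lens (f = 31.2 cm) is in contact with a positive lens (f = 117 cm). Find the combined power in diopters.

P₁ = 1/f₁ = 1/(0.312 m) = +3.205 D; P₂ = 1/f₂ = 1/(1.17 m) = +0.8547 D.
For thin lenses in contact, P = P₁ + P₂ = (+3.205) + (+0.8547) = +4.06 D.

P = +4.06 D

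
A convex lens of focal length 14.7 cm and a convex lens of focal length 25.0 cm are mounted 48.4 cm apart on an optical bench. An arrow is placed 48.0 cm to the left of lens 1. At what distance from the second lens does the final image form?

308 cm

Lens 1: 1/d_i1 = 1/f₁ − 1/d_o1 = 1/(14.7) − 1/(48.0) = 0.04719, so d_i1 = 21.19 cm.
The intermediate image is 21.19 cm to the right of lens 1, which is 48.4 − (21.19) = 27.21 cm to the left of lens 2, so d_o2 = +27.21 cm.
Lens 2: 1/d_i2 = 1/f₂ − 1/d_o2 = 1/(25.0) − 1/(27.21) = 0.003249, so d_i2 = 308 cm.
The final image is real, 308 cm to the right of lens 2 (overall magnification ≈ 5.0).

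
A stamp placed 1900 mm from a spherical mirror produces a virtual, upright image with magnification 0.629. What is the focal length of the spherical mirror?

m = −d_i/d_o ⇒ d_i = −m·d_o = −(+0.629)·(1900) = -1195 mm.
1/f = 1/d_o + 1/d_i = 1/(1900) + 1/(-1195) = -0.0003105, so f = -3220 mm.
Since f is negative, the spherical mirror is convex.

f = -3220 mm (convex)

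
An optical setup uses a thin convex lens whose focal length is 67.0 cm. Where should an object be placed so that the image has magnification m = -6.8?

m = −d_i/d_o ⇒ d_i = −m·d_o.
1/f = 1/d_o + 1/d_i = 1/d_o − 1/(m·d_o) = (1 − 1/m)/d_o, so d_o = f(1 − 1/m) = (67.00)(1 − 1/(-6.8)) = 76.9 cm.

76.9 cm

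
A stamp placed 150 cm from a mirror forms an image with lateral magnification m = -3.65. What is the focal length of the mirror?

f = 118 cm (concave)

m = −d_i/d_o ⇒ d_i = −m·d_o = −(-3.65)·(150) = 547.5 cm.
1/f = 1/d_o + 1/d_i = 1/(150) + 1/(547.5) = 0.008493, so f = 118 cm.
Since f is positive, the mirror is concave.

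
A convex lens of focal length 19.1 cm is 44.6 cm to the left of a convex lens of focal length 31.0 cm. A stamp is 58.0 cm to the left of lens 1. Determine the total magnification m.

Lens 1: 1/d_i1 = 1/(19.1) − 1/(58.0) = 0.03511, so d_i1 = 28.48 cm; m₁ = −d_i1/d_o1 = -0.4910.
d_o2 = 44.6 − (28.48) = 16.12 cm.
Lens 2: 1/d_i2 = 1/(31.0) − 1/(16.12) = -0.02978, so d_i2 = -33.58 cm; m₂ = −d_i2/d_o2 = +2.083.
m = m₁·m₂ = (-0.4910)(+2.083) = -1.02.

m = -1.02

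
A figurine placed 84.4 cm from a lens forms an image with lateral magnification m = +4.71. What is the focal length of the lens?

f = 107 cm (converging)

m = −d_i/d_o ⇒ d_i = −m·d_o = −(+4.71)·(84.4) = -397.5 cm.
1/f = 1/d_o + 1/d_i = 1/(84.4) + 1/(-397.5) = 0.009333, so f = 107 cm.
Since f is positive, the lens is converging.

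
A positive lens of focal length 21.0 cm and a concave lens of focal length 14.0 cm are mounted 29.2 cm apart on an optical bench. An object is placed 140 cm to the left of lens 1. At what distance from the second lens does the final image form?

Lens 1: 1/d_i1 = 1/f₁ − 1/d_o1 = 1/(21.0) − 1/(140) = 0.04048, so d_i1 = 24.71 cm.
The intermediate image is 24.71 cm to the right of lens 1, which is 29.2 − (24.71) = 4.490 cm to the left of lens 2, so d_o2 = +4.490 cm.
Lens 2 is diverging, so f₂ = −14.0 cm.
Lens 2: 1/d_i2 = 1/f₂ − 1/d_o2 = 1/(-14.0) − 1/(4.490) = -0.2941, so d_i2 = -3.40 cm.
The final image is virtual, 3.40 cm to the left of lens 2 (overall magnification ≈ -0.13).

3.40 cm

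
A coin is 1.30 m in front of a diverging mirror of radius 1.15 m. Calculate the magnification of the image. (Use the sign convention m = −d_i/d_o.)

m = +0.307

f = R/2 = 1.15/2 = 0.5750 m; for a diverging mirror, f = -0.5750 m.
1/d_i = 1/f − 1/d_o = 1/(-0.5750) − 1/(1.30) = -2.508, so d_i = -0.3987 m.
m = −d_i/d_o = −(-0.3987)/(1.30) = +0.307.
The image is virtual, upright and reduced, behind the mirror.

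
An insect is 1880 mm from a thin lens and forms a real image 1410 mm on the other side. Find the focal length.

f = 806 mm (converging)

Real image ⇒ d_i = +1410 mm.
1/f = 1/d_o + 1/d_i = 1/(1880) + 1/(1410) = 0.001241, so f = 806 mm.
Since f is positive, the thin lens is converging.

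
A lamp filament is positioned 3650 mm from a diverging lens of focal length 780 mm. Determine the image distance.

For a diverging lens, f = -780 mm.
Lens equation: 1/q = 1/f − 1/p = 1/(-780.0) − 1/(3650) = -0.001282 − 0.0002740 = -0.001556, so q = -643 mm.
The image is virtual, upright and reduced, on the same side as the object.

643 mm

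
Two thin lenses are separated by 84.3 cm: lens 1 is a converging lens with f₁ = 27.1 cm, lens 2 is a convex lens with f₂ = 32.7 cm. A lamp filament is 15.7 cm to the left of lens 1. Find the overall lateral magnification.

Lens 1: 1/d_i1 = 1/(27.1) − 1/(15.7) = -0.02679, so d_i1 = -37.32 cm; m₁ = −d_i1/d_o1 = +2.377.
d_o2 = 84.3 − (-37.32) = 121.6 cm.
Lens 2: 1/d_i2 = 1/(32.7) − 1/(121.6) = 0.02236, so d_i2 = 44.73 cm; m₂ = −d_i2/d_o2 = -0.3678.
m = m₁·m₂ = (+2.377)(-0.3678) = -0.874.

m = -0.874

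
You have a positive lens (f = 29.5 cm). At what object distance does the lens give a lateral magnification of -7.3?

33.5 cm

m = −d_i/d_o ⇒ d_i = −m·d_o.
1/f = 1/d_o + 1/d_i = 1/d_o − 1/(m·d_o) = (1 − 1/m)/d_o, so d_o = f(1 − 1/m) = (29.50)(1 − 1/(-7.3)) = 33.5 cm.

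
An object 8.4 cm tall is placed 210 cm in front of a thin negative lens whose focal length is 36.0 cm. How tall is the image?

1.23 cm

For a negative lens, f = -36.0 cm.
1/d_i = 1/f − 1/d_o = 1/(-36.00) − 1/(210) = -0.03254, so d_i = -30.73 cm.
m = −d_i/d_o = +0.1463.
|h_i| = |m|·h_o = 0.1463 × 8.4 = 1.23 cm. The image is virtual, upright and reduced, on the same side as the object.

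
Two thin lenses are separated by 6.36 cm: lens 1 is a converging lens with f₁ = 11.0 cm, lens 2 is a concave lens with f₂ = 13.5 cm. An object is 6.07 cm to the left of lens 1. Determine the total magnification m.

Lens 1: 1/d_i1 = 1/(11.0) − 1/(6.07) = -0.07384, so d_i1 = -13.54 cm; m₁ = −d_i1/d_o1 = +2.231.
d_o2 = 6.36 − (-13.54) = 19.90 cm.
f₂ = −13.5 cm (diverging).
Lens 2: 1/d_i2 = 1/(-13.5) − 1/(19.90) = -0.1243, so d_i2 = -8.043 cm; m₂ = −d_i2/d_o2 = +0.4042.
m = m₁·m₂ = (+2.231)(+0.4042) = +0.902.

m = +0.902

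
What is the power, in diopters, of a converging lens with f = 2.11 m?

P = +0.474 D

P = 1/f = 1/(2.11 m) = +0.474 D.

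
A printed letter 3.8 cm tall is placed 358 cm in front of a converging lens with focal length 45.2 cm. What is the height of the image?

1/d_i = 1/f − 1/d_o = 1/(45.20) − 1/(358) = 0.01933, so d_i = 51.73 cm.
m = −d_i/d_o = -0.1445.
|h_i| = |m|·h_o = 0.1445 × 3.8 = 0.549 cm. The image is real, inverted and reduced, on the far side of the lens.

0.549 cm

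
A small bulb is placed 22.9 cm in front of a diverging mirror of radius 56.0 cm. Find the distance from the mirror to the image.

f = R/2 = 56.0/2 = 28.00 cm; for a diverging mirror, f = -28.00 cm.
Mirror equation: 1/d_i = 1/f − 1/d_o = 1/(-28.00) − 1/(22.9) = -0.03571 − 0.04367 = -0.07938, so d_i = -12.6 cm.
The image is virtual, upright and reduced, behind the mirror.

12.6 cm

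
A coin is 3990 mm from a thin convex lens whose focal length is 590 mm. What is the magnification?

1/d_i = 1/f − 1/d_o = 1/(590.0) − 1/(3990) = 0.001444, so d_i = 692.4 mm.
m = −d_i/d_o = −(692.4)/(3990) = -0.174.
The image is real, inverted and reduced, on the far side of the lens.

m = -0.174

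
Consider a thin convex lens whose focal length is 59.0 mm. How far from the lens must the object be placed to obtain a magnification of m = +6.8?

50.3 mm

m = −d_i/d_o ⇒ d_i = −m·d_o.
1/f = 1/d_o + 1/d_i = 1/d_o − 1/(m·d_o) = (1 − 1/m)/d_o, so d_o = f(1 − 1/m) = (59.00)(1 − 1/(+6.8)) = 50.3 mm.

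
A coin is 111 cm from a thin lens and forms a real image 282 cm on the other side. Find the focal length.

f = 79.6 cm (converging)

Real image ⇒ d_i = +282 cm.
1/f = 1/d_o + 1/d_i = 1/(111) + 1/(282) = 0.01256, so f = 79.6 cm.
Since f is positive, the thin lens is converging.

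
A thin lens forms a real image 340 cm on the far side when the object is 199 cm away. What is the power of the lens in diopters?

P = +0.797 D

d_i = +340 cm.
1/f = 1/d_o + 1/d_i = 1/(199) + 1/(340) = 0.007966 cm⁻¹.
f = 125.5 cm = 1.255 m, so P = 1/f = +0.797 D.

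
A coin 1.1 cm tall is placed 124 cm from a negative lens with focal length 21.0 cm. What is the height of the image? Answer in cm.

For a negative lens, f = -21.0 cm.
1/d_i = 1/f − 1/d_o = 1/(-21.00) − 1/(124) = -0.05568, so d_i = -17.96 cm.
m = −d_i/d_o = +0.1448.
|h_i| = |m|·h_o = 0.1448 × 1.1 = 0.159 cm. The image is virtual, upright and reduced, on the same side as the object.

0.159 cm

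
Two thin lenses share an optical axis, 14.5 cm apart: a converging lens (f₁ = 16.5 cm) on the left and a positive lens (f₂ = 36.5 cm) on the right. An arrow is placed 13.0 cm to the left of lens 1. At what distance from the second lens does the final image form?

70.4 cm

Lens 1: 1/d_i1 = 1/f₁ − 1/d_o1 = 1/(16.5) − 1/(13.0) = -0.01632, so d_i1 = -61.29 cm.
The intermediate image is 61.29 cm to the left of lens 1 (virtual), which is 14.5 − (-61.29) = 75.79 cm to the left of lens 2, so d_o2 = +75.79 cm.
Lens 2: 1/d_i2 = 1/f₂ − 1/d_o2 = 1/(36.5) − 1/(75.79) = 0.01420, so d_i2 = 70.4 cm.
The final image is real, 70.4 cm to the right of lens 2 (overall magnification ≈ -4.4).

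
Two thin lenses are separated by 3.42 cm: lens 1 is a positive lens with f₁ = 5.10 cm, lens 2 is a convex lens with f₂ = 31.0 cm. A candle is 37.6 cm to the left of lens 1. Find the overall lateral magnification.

m = -0.145

Lens 1: 1/d_i1 = 1/(5.10) − 1/(37.6) = 0.1695, so d_i1 = 5.900 cm; m₁ = −d_i1/d_o1 = -0.1569.
d_o2 = 3.42 − (5.900) = -2.480 cm (virtual object).
Lens 2: 1/d_i2 = 1/(31.0) − 1/(-2.480) = 0.4355, so d_i2 = 2.296 cm; m₂ = −d_i2/d_o2 = +0.9259.
m = m₁·m₂ = (-0.1569)(+0.9259) = -0.145.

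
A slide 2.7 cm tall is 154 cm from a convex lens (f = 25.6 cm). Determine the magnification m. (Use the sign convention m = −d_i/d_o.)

m = -0.199

1/d_i = 1/f − 1/d_o = 1/(25.60) − 1/(154) = 0.03257, so d_i = 30.70 cm.
m = −d_i/d_o = −(30.70)/(154) = -0.199.
The image is real, inverted and reduced, on the far side of the lens.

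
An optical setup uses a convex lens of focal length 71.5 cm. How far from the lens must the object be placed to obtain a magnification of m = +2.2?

m = −d_i/d_o ⇒ d_i = −m·d_o.
1/f = 1/d_o + 1/d_i = 1/d_o − 1/(m·d_o) = (1 − 1/m)/d_o, so d_o = f(1 − 1/m) = (71.50)(1 − 1/(+2.2)) = 39.0 cm.

39.0 cm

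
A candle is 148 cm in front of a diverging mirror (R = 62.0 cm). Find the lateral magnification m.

f = R/2 = 62.0/2 = 31.00 cm; for a diverging mirror, f = -31.00 cm.
1/d_i = 1/f − 1/d_o = 1/(-31.00) − 1/(148) = -0.03901, so d_i = -25.63 cm.
m = −d_i/d_o = −(-25.63)/(148) = +0.173.
The image is virtual, upright and reduced, behind the mirror.

m = +0.173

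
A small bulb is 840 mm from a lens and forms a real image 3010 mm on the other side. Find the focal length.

Real image ⇒ d_i = +3010 mm.
1/f = 1/d_o + 1/d_i = 1/(840) + 1/(3010) = 0.001523, so f = 657 mm.
Since f is positive, the lens is converging.

f = 657 mm (converging)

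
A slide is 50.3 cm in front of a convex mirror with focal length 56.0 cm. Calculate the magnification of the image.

For a convex mirror, f = -56.0 cm.
1/d_i = 1/f − 1/d_o = 1/(-56.00) − 1/(50.3) = -0.03774, so d_i = -26.50 cm.
m = −d_i/d_o = −(-26.50)/(50.3) = +0.527.
The image is virtual, upright and reduced, behind the mirror.

m = +0.527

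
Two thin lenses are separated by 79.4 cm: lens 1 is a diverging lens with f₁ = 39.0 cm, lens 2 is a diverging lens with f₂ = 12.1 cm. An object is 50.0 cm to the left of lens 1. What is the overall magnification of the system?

f₁ = −39.0 cm (diverging).
Lens 1: 1/d_i1 = 1/(-39.0) − 1/(50.0) = -0.04564, so d_i1 = -21.91 cm; m₁ = −d_i1/d_o1 = +0.4382.
d_o2 = 79.4 − (-21.91) = 101.3 cm.
f₂ = −12.1 cm (diverging).
Lens 2: 1/d_i2 = 1/(-12.1) − 1/(101.3) = -0.09252, so d_i2 = -10.81 cm; m₂ = −d_i2/d_o2 = +0.1067.
m = m₁·m₂ = (+0.4382)(+0.1067) = +0.0468.

m = +0.0468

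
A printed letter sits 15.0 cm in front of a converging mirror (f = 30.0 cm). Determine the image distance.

30.0 cm

Mirror equation: 1/q = 1/f − 1/p = 1/(30.00) − 1/(15.0) = 0.03333 − 0.06667 = -0.03333, so q = -30.0 cm.
The image is virtual, upright and enlarged, behind the mirror.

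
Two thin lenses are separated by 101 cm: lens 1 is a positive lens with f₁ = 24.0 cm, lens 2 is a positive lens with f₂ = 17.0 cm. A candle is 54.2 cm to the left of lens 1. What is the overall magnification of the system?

m = +0.330

Lens 1: 1/d_i1 = 1/(24.0) − 1/(54.2) = 0.02322, so d_i1 = 43.07 cm; m₁ = −d_i1/d_o1 = -0.7946.
d_o2 = 101 − (43.07) = 57.93 cm.
Lens 2: 1/d_i2 = 1/(17.0) − 1/(57.93) = 0.04156, so d_i2 = 24.06 cm; m₂ = −d_i2/d_o2 = -0.4153.
m = m₁·m₂ = (-0.7946)(-0.4153) = +0.330.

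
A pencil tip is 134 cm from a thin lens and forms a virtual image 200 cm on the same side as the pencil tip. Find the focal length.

f = 406 cm (converging)

Virtual image ⇒ d_i = −200 cm.
1/f = 1/d_o + 1/d_i = 1/(134) + 1/(-200) = 0.002463, so f = 406 cm.
Since f is positive, the thin lens is converging.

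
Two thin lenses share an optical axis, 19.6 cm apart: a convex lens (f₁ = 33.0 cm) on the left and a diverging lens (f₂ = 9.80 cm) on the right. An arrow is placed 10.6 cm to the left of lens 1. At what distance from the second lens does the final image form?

Lens 1: 1/d_i1 = 1/f₁ − 1/d_o1 = 1/(33.0) − 1/(10.6) = -0.06404, so d_i1 = -15.62 cm.
The intermediate image is 15.62 cm to the left of lens 1 (virtual), which is 19.6 − (-15.62) = 35.22 cm to the left of lens 2, so d_o2 = +35.22 cm.
Lens 2 is diverging, so f₂ = −9.80 cm.
Lens 2: 1/d_i2 = 1/f₂ − 1/d_o2 = 1/(-9.80) − 1/(35.22) = -0.1304, so d_i2 = -7.67 cm.
The final image is virtual, 7.67 cm to the left of lens 2 (overall magnification ≈ 0.32).

7.67 cm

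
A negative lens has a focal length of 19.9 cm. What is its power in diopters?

For a negative lens, f = −19.9 cm.
f = -19.9 cm = -0.199 m.
P = 1/f = 1/(-0.199 m) = -5.03 D.

P = -5.03 D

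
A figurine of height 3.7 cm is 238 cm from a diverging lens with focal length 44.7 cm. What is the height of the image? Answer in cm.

For a diverging lens, f = -44.7 cm.
1/d_i = 1/f − 1/d_o = 1/(-44.70) − 1/(238) = -0.02657, so d_i = -37.63 cm.
m = −d_i/d_o = +0.1581.
|h_i| = |m|·h_o = 0.1581 × 3.7 = 0.585 cm. The image is virtual, upright and reduced, on the same side as the object.

0.585 cm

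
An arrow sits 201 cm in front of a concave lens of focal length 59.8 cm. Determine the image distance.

For a concave lens, f = -59.8 cm.
Thin-lens equation: 1/v = 1/f − 1/u = 1/(-59.80) − 1/(201) = -0.01672 − 0.004975 = -0.02170, so v = -46.1 cm.
The image is virtual, upright and reduced, on the same side as the object.

46.1 cm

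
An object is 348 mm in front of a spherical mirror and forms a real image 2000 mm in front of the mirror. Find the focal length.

Real image ⇒ d_i = +2000 mm.
1/f = 1/d_o + 1/d_i = 1/(348) + 1/(2000) = 0.003374, so f = 296 mm.
Since f is positive, the spherical mirror is concave.

f = 296 mm (concave)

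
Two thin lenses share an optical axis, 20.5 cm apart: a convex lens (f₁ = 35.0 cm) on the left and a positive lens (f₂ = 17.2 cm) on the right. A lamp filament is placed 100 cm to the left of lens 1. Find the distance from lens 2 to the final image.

Lens 1: 1/d_i1 = 1/f₁ − 1/d_o1 = 1/(35.0) − 1/(100) = 0.01857, so d_i1 = 53.85 cm.
The intermediate image is 53.85 cm to the right of lens 1, which lies 33.35 cm to the right of lens 2 — a virtual object — so d_o2 = −33.35 cm.
Lens 2: 1/d_i2 = 1/f₂ − 1/d_o2 = 1/(17.2) − 1/(-33.35) = 0.08812, so d_i2 = 11.3 cm.
The final image is real, 11.3 cm to the right of lens 2 (overall magnification ≈ -0.18).

11.3 cm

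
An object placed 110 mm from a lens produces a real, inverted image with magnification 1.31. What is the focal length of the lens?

f = 62.4 mm (converging)

m = −d_i/d_o ⇒ d_i = −m·d_o = −(-1.31)·(110) = 144.1 mm.
1/f = 1/d_o + 1/d_i = 1/(110) + 1/(144.1) = 0.01603, so f = 62.4 mm.
Since f is positive, the lens is converging.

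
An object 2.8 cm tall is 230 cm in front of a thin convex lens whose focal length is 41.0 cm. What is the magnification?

1/d_i = 1/f − 1/d_o = 1/(41.00) − 1/(230) = 0.02004, so d_i = 49.89 cm.
m = −d_i/d_o = −(49.89)/(230) = -0.217.
The image is real, inverted and reduced, on the far side of the lens.

m = -0.217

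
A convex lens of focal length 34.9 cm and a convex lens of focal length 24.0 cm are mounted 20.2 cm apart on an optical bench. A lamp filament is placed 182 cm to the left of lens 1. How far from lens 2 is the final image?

Lens 1: 1/d_i1 = 1/f₁ − 1/d_o1 = 1/(34.9) − 1/(182) = 0.02316, so d_i1 = 43.18 cm.
The intermediate image is 43.18 cm to the right of lens 1, which lies 22.98 cm to the right of lens 2 — a virtual object — so d_o2 = −22.98 cm.
Lens 2: 1/d_i2 = 1/f₂ − 1/d_o2 = 1/(24.0) − 1/(-22.98) = 0.08518, so d_i2 = 11.7 cm.
The final image is real, 11.7 cm to the right of lens 2 (overall magnification ≈ -0.12).

11.7 cm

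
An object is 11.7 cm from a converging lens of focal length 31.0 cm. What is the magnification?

m = +1.61

1/d_i = 1/f − 1/d_o = 1/(31.00) − 1/(11.7) = -0.05321, so d_i = -18.79 cm.
m = −d_i/d_o = −(-18.79)/(11.7) = +1.61.
The image is virtual, upright and enlarged, on the same side as the object.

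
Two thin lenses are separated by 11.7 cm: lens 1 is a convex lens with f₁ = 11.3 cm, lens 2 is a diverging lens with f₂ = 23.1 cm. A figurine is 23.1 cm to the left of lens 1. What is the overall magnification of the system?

Lens 1: 1/d_i1 = 1/(11.3) − 1/(23.1) = 0.04521, so d_i1 = 22.12 cm; m₁ = −d_i1/d_o1 = -0.9576.
d_o2 = 11.7 − (22.12) = -10.42 cm (virtual object).
f₂ = −23.1 cm (diverging).
Lens 2: 1/d_i2 = 1/(-23.1) − 1/(-10.42) = 0.05268, so d_i2 = 18.98 cm; m₂ = −d_i2/d_o2 = +1.822.
m = m₁·m₂ = (-0.9576)(+1.822) = -1.74.

m = -1.74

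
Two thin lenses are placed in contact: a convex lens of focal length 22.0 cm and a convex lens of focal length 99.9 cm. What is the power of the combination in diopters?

P₁ = 1/f₁ = 1/(0.220 m) = +4.545 D; P₂ = 1/f₂ = 1/(0.999 m) = +1.001 D.
For thin lenses in contact, P = P₁ + P₂ = (+4.545) + (+1.001) = +5.55 D.

P = +5.55 D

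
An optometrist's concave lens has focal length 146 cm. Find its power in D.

P = -0.685 D

For a concave lens, f = −146 cm.
f = -146 cm = -1.46 m.
P = 1/f = 1/(-1.46 m) = -0.685 D.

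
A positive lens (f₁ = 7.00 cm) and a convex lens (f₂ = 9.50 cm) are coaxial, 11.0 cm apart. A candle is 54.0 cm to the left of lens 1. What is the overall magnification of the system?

m = -0.216

Lens 1: 1/d_i1 = 1/(7.00) − 1/(54.0) = 0.1243, so d_i1 = 8.043 cm; m₁ = −d_i1/d_o1 = -0.1489.
d_o2 = 11.0 − (8.043) = 2.957 cm.
Lens 2: 1/d_i2 = 1/(9.50) − 1/(2.957) = -0.2329, so d_i2 = -4.293 cm; m₂ = −d_i2/d_o2 = +1.452.
m = m₁·m₂ = (-0.1489)(+1.452) = -0.216.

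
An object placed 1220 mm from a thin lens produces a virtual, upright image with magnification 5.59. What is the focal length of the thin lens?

m = −d_i/d_o ⇒ d_i = −m·d_o = −(+5.59)·(1220) = -6820 mm.
1/f = 1/d_o + 1/d_i = 1/(1220) + 1/(-6820) = 0.0006730, so f = 1490 mm.
Since f is positive, the thin lens is converging.

f = 1490 mm (converging)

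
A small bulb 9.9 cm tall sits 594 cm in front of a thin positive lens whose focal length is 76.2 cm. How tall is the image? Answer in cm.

1/d_i = 1/f − 1/d_o = 1/(76.20) − 1/(594) = 0.01144, so d_i = 87.41 cm.
m = −d_i/d_o = -0.1472.
|h_i| = |m|·h_o = 0.1472 × 9.9 = 1.46 cm. The image is real, inverted and reduced, on the far side of the lens.

1.46 cm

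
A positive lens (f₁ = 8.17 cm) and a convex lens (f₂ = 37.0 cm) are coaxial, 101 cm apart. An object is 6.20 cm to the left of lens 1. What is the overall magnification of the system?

m = -1.71

Lens 1: 1/d_i1 = 1/(8.17) − 1/(6.20) = -0.03889, so d_i1 = -25.71 cm; m₁ = −d_i1/d_o1 = +4.147.
d_o2 = 101 − (-25.71) = 126.7 cm.
Lens 2: 1/d_i2 = 1/(37.0) − 1/(126.7) = 0.01913, so d_i2 = 52.26 cm; m₂ = −d_i2/d_o2 = -0.4125.
m = m₁·m₂ = (+4.147)(-0.4125) = -1.71.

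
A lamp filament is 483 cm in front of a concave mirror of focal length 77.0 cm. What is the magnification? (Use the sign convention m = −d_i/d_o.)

m = -0.190

1/d_i = 1/f − 1/d_o = 1/(77.00) − 1/(483) = 0.01092, so d_i = 91.60 cm.
m = −d_i/d_o = −(91.60)/(483) = -0.190.
The image is real, inverted and reduced, in front of the mirror.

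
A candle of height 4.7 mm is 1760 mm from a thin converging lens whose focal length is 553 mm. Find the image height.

2.15 mm

1/d_i = 1/f − 1/d_o = 1/(553.0) − 1/(1760) = 0.001240, so d_i = 806.4 mm.
m = −d_i/d_o = -0.4582.
|h_i| = |m|·h_o = 0.4582 × 4.7 = 2.15 mm. The image is real, inverted and reduced, on the far side of the lens.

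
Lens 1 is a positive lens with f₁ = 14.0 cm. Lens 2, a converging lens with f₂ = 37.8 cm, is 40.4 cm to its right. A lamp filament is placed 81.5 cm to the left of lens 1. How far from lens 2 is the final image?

Lens 1: 1/d_i1 = 1/f₁ − 1/d_o1 = 1/(14.0) − 1/(81.5) = 0.05916, so d_i1 = 16.90 cm.
The intermediate image is 16.90 cm to the right of lens 1, which is 40.4 − (16.90) = 23.50 cm to the left of lens 2, so d_o2 = +23.50 cm.
Lens 2: 1/d_i2 = 1/f₂ − 1/d_o2 = 1/(37.8) − 1/(23.50) = -0.01610, so d_i2 = -62.1 cm.
The final image is virtual, 62.1 cm to the left of lens 2 (overall magnification ≈ -0.55).

62.1 cm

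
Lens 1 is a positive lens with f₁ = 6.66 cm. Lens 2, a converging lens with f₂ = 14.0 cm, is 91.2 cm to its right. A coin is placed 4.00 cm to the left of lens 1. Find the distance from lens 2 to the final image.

Lens 1: 1/d_i1 = 1/f₁ − 1/d_o1 = 1/(6.66) − 1/(4.00) = -0.09985, so d_i1 = -10.02 cm.
The intermediate image is 10.02 cm to the left of lens 1 (virtual), which is 91.2 − (-10.02) = 101.2 cm to the left of lens 2, so d_o2 = +101.2 cm.
Lens 2: 1/d_i2 = 1/f₂ − 1/d_o2 = 1/(14.0) − 1/(101.2) = 0.06155, so d_i2 = 16.2 cm.
The final image is real, 16.2 cm to the right of lens 2 (overall magnification ≈ -0.40).

16.2 cm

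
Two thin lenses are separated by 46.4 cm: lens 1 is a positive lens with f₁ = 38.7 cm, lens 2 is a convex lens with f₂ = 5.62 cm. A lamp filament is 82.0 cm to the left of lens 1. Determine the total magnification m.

Lens 1: 1/d_i1 = 1/(38.7) − 1/(82.0) = 0.01364, so d_i1 = 73.29 cm; m₁ = −d_i1/d_o1 = -0.8938.
d_o2 = 46.4 − (73.29) = -26.89 cm (virtual object).
Lens 2: 1/d_i2 = 1/(5.62) − 1/(-26.89) = 0.2151, so d_i2 = 4.648 cm; m₂ = −d_i2/d_o2 = +0.1729.
m = m₁·m₂ = (-0.8938)(+0.1729) = -0.155.

m = -0.155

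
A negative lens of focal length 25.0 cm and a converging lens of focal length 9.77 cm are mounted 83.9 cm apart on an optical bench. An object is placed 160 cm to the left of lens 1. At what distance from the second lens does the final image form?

10.8 cm

Lens 1 is diverging, so f₁ = −25.0 cm.
Lens 1: 1/d_i1 = 1/f₁ − 1/d_o1 = 1/(-25.0) − 1/(160) = -0.04625, so d_i1 = -21.62 cm.
The intermediate image is 21.62 cm to the left of lens 1 (virtual), which is 83.9 − (-21.62) = 105.5 cm to the left of lens 2, so d_o2 = +105.5 cm.
Lens 2: 1/d_i2 = 1/f₂ − 1/d_o2 = 1/(9.77) − 1/(105.5) = 0.09288, so d_i2 = 10.8 cm.
The final image is real, 10.8 cm to the right of lens 2 (overall magnification ≈ -0.014).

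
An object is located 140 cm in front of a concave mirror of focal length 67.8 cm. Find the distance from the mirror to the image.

131 cm

Mirror equation: 1/q = 1/f − 1/p = 1/(67.80) − 1/(140) = 0.01475 − 0.007143 = 0.007606, so q = 131 cm.
The image is real, inverted and reduced, in front of the mirror.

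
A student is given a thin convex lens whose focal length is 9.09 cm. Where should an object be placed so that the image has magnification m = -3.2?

11.9 cm

m = −d_i/d_o ⇒ d_i = −m·d_o.
1/f = 1/d_o + 1/d_i = 1/d_o − 1/(m·d_o) = (1 − 1/m)/d_o, so d_o = f(1 − 1/m) = (9.090)(1 − 1/(-3.2)) = 11.9 cm.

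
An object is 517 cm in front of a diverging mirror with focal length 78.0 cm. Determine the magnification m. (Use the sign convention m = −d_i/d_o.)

m = +0.131

For a diverging mirror, f = -78.0 cm.
1/d_i = 1/f − 1/d_o = 1/(-78.00) − 1/(517) = -0.01475, so d_i = -67.77 cm.
m = −d_i/d_o = −(-67.77)/(517) = +0.131.
The image is virtual, upright and reduced, behind the mirror.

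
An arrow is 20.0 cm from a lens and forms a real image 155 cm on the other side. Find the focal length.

Real image ⇒ d_i = +155 cm.
1/f = 1/d_o + 1/d_i = 1/(20.0) + 1/(155) = 0.05645, so f = 17.7 cm.
Since f is positive, the lens is converging.

f = 17.7 cm (converging)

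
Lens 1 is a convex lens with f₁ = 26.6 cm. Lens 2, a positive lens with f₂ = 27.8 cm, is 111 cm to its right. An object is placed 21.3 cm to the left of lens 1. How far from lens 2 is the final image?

Lens 1: 1/d_i1 = 1/f₁ − 1/d_o1 = 1/(26.6) − 1/(21.3) = -0.009354, so d_i1 = -106.9 cm.
The intermediate image is 106.9 cm to the left of lens 1 (virtual), which is 111 − (-106.9) = 217.9 cm to the left of lens 2, so d_o2 = +217.9 cm.
Lens 2: 1/d_i2 = 1/f₂ − 1/d_o2 = 1/(27.8) − 1/(217.9) = 0.03138, so d_i2 = 31.9 cm.
The final image is real, 31.9 cm to the right of lens 2 (overall magnification ≈ -0.73).

31.9 cm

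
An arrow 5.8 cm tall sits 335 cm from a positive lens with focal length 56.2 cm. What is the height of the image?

1.17 cm

1/d_i = 1/f − 1/d_o = 1/(56.20) − 1/(335) = 0.01481, so d_i = 67.53 cm.
m = −d_i/d_o = -0.2016.
|h_i| = |m|·h_o = 0.2016 × 5.8 = 1.17 cm. The image is real, inverted and reduced, on the far side of the lens.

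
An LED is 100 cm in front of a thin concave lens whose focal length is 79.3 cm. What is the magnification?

For a concave lens, f = -79.3 cm.
1/d_i = 1/f − 1/d_o = 1/(-79.30) − 1/(100) = -0.02261, so d_i = -44.23 cm.
m = −d_i/d_o = −(-44.23)/(100) = +0.442.
The image is virtual, upright and reduced, on the same side as the object.

m = +0.442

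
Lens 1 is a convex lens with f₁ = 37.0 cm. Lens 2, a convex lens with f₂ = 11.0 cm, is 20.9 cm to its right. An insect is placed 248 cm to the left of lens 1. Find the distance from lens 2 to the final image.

Lens 1: 1/d_i1 = 1/f₁ − 1/d_o1 = 1/(37.0) − 1/(248) = 0.02299, so d_i1 = 43.49 cm.
The intermediate image is 43.49 cm to the right of lens 1, which lies 22.59 cm to the right of lens 2 — a virtual object — so d_o2 = −22.59 cm.
Lens 2: 1/d_i2 = 1/f₂ − 1/d_o2 = 1/(11.0) − 1/(-22.59) = 0.1352, so d_i2 = 7.40 cm.
The final image is real, 7.40 cm to the right of lens 2 (overall magnification ≈ -0.057).

7.40 cm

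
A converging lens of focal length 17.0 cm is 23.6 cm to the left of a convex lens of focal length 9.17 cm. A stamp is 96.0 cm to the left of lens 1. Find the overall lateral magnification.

Lens 1: 1/d_i1 = 1/(17.0) − 1/(96.0) = 0.04841, so d_i1 = 20.66 cm; m₁ = −d_i1/d_o1 = -0.2152.
d_o2 = 23.6 − (20.66) = 2.940 cm.
Lens 2: 1/d_i2 = 1/(9.17) − 1/(2.940) = -0.2311, so d_i2 = -4.327 cm; m₂ = −d_i2/d_o2 = +1.472.
m = m₁·m₂ = (-0.2152)(+1.472) = -0.317.

m = -0.317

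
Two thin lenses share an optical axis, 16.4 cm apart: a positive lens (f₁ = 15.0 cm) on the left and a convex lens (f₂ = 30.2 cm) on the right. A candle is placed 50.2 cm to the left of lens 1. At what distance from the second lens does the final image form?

Lens 1: 1/d_i1 = 1/f₁ − 1/d_o1 = 1/(15.0) − 1/(50.2) = 0.04675, so d_i1 = 21.39 cm.
The intermediate image is 21.39 cm to the right of lens 1, which lies 4.990 cm to the right of lens 2 — a virtual object — so d_o2 = −4.990 cm.
Lens 2: 1/d_i2 = 1/f₂ − 1/d_o2 = 1/(30.2) − 1/(-4.990) = 0.2335, so d_i2 = 4.28 cm.
The final image is real, 4.28 cm to the right of lens 2 (overall magnification ≈ -0.37).

4.28 cm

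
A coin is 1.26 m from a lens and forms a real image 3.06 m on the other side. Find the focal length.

Real image ⇒ d_i = +3.06 m.
1/f = 1/d_o + 1/d_i = 1/(1.26) + 1/(3.06) = 1.120, so f = 0.893 m.
Since f is positive, the lens is converging.

f = 0.893 m (converging)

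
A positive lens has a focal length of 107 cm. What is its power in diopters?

P = +0.935 D

f = 107 cm = 1.07 m.
P = 1/f = 1/(1.07 m) = +0.935 D.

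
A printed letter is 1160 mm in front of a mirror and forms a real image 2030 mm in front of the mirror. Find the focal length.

Real image ⇒ d_i = +2030 mm.
1/f = 1/d_o + 1/d_i = 1/(1160) + 1/(2030) = 0.001355, so f = 738 mm.
Since f is positive, the mirror is concave.

f = 738 mm (concave)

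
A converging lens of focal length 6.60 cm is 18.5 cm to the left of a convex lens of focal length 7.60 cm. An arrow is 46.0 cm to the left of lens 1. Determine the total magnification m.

Lens 1: 1/d_i1 = 1/(6.60) − 1/(46.0) = 0.1298, so d_i1 = 7.706 cm; m₁ = −d_i1/d_o1 = -0.1675.
d_o2 = 18.5 − (7.706) = 10.79 cm.
Lens 2: 1/d_i2 = 1/(7.60) − 1/(10.79) = 0.03890, so d_i2 = 25.71 cm; m₂ = −d_i2/d_o2 = -2.382.
m = m₁·m₂ = (-0.1675)(-2.382) = +0.399.

m = +0.399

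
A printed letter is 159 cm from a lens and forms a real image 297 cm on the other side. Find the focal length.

f = 104 cm (converging)

Real image ⇒ d_i = +297 cm.
1/f = 1/d_o + 1/d_i = 1/(159) + 1/(297) = 0.009656, so f = 104 cm.
Since f is positive, the lens is converging.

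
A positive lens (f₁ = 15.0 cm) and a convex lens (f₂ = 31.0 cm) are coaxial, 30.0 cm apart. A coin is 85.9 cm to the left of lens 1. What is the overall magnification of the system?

m = -0.342

Lens 1: 1/d_i1 = 1/(15.0) − 1/(85.9) = 0.05503, so d_i1 = 18.17 cm; m₁ = −d_i1/d_o1 = -0.2115.
d_o2 = 30.0 − (18.17) = 11.83 cm.
Lens 2: 1/d_i2 = 1/(31.0) − 1/(11.83) = -0.05227, so d_i2 = -19.13 cm; m₂ = −d_i2/d_o2 = +1.617.
m = m₁·m₂ = (-0.2115)(+1.617) = -0.342.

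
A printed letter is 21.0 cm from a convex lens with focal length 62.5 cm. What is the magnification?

1/d_i = 1/f − 1/d_o = 1/(62.50) − 1/(21.0) = -0.03162, so d_i = -31.63 cm.
m = −d_i/d_o = −(-31.63)/(21.0) = +1.51.
The image is virtual, upright and enlarged, on the same side as the object.

m = +1.51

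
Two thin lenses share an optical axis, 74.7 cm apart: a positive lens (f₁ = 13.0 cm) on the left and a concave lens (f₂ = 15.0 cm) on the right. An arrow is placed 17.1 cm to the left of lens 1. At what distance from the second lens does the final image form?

8.66 cm

Lens 1: 1/d_i1 = 1/f₁ − 1/d_o1 = 1/(13.0) − 1/(17.1) = 0.01844, so d_i1 = 54.22 cm.
The intermediate image is 54.22 cm to the right of lens 1, which is 74.7 − (54.22) = 20.48 cm to the left of lens 2, so d_o2 = +20.48 cm.
Lens 2 is diverging, so f₂ = −15.0 cm.
Lens 2: 1/d_i2 = 1/f₂ − 1/d_o2 = 1/(-15.0) − 1/(20.48) = -0.1155, so d_i2 = -8.66 cm.
The final image is virtual, 8.66 cm to the left of lens 2 (overall magnification ≈ -1.3).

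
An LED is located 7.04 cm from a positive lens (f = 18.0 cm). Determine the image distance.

11.6 cm

Thin-lens equation: 1/v = 1/f − 1/u = 1/(18.00) − 1/(7.04) = 0.05556 − 0.1420 = -0.08649, so v = -11.6 cm.
The image is virtual, upright and enlarged, on the same side as the object.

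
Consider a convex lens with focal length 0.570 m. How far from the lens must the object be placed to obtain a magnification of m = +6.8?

m = −d_i/d_o ⇒ d_i = −m·d_o.
1/f = 1/d_o + 1/d_i = 1/d_o − 1/(m·d_o) = (1 − 1/m)/d_o, so d_o = f(1 − 1/m) = (0.5700)(1 − 1/(+6.8)) = 0.486 m.

0.486 m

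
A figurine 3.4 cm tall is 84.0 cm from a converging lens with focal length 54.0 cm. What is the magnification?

m = -1.80

1/d_i = 1/f − 1/d_o = 1/(54.00) − 1/(84.0) = 0.006614, so d_i = 151.2 cm.
m = −d_i/d_o = −(151.2)/(84.0) = -1.80.
The image is real, inverted and enlarged, on the far side of the lens.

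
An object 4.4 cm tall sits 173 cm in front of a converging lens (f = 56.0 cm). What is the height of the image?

1/d_i = 1/f − 1/d_o = 1/(56.00) − 1/(173) = 0.01208, so d_i = 82.80 cm.
m = −d_i/d_o = -0.4786.
|h_i| = |m|·h_o = 0.4786 × 4.4 = 2.11 cm. The image is real, inverted and reduced, on the far side of the lens.

2.11 cm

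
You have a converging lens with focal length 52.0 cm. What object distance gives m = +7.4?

m = −d_i/d_o ⇒ d_i = −m·d_o.
1/f = 1/d_o + 1/d_i = 1/d_o − 1/(m·d_o) = (1 − 1/m)/d_o, so d_o = f(1 − 1/m) = (52.00)(1 − 1/(+7.4)) = 45.0 cm.

45.0 cm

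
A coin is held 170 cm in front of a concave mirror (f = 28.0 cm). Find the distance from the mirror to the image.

33.5 cm

Mirror equation: 1/q = 1/f − 1/p = 1/(28.00) − 1/(170) = 0.03571 − 0.005882 = 0.02983, so q = 33.5 cm.
The image is real, inverted and reduced, in front of the mirror.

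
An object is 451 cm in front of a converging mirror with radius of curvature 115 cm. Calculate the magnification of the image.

m = -0.146

f = R/2 = 115/2 = 57.50 cm.
1/d_i = 1/f − 1/d_o = 1/(57.50) − 1/(451) = 0.01517, so d_i = 65.90 cm.
m = −d_i/d_o = −(65.90)/(451) = -0.146.
The image is real, inverted and reduced, in front of the mirror.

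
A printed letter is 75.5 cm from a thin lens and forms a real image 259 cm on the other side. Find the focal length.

f = 58.5 cm (converging)

Real image ⇒ d_i = +259 cm.
1/f = 1/d_o + 1/d_i = 1/(75.5) + 1/(259) = 0.01711, so f = 58.5 cm.
Since f is positive, the thin lens is converging.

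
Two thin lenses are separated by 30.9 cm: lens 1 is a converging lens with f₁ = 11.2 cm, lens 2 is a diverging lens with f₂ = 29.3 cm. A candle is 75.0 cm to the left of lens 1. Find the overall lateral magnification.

m = -0.109

Lens 1: 1/d_i1 = 1/(11.2) − 1/(75.0) = 0.07595, so d_i1 = 13.17 cm; m₁ = −d_i1/d_o1 = -0.1756.
d_o2 = 30.9 − (13.17) = 17.73 cm.
f₂ = −29.3 cm (diverging).
Lens 2: 1/d_i2 = 1/(-29.3) − 1/(17.73) = -0.09053, so d_i2 = -11.05 cm; m₂ = −d_i2/d_o2 = +0.6230.
m = m₁·m₂ = (-0.1756)(+0.6230) = -0.109.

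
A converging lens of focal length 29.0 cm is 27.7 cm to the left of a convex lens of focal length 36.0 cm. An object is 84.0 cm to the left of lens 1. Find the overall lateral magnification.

Lens 1: 1/d_i1 = 1/(29.0) − 1/(84.0) = 0.02258, so d_i1 = 44.29 cm; m₁ = −d_i1/d_o1 = -0.5273.
d_o2 = 27.7 − (44.29) = -16.59 cm (virtual object).
Lens 2: 1/d_i2 = 1/(36.0) − 1/(-16.59) = 0.08806, so d_i2 = 11.36 cm; m₂ = −d_i2/d_o2 = +0.6845.
m = m₁·m₂ = (-0.5273)(+0.6845) = -0.361.

m = -0.361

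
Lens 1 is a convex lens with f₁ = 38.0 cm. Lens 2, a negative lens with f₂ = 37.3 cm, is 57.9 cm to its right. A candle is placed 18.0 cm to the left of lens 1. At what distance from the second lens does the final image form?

Lens 1: 1/d_i1 = 1/f₁ − 1/d_o1 = 1/(38.0) − 1/(18.0) = -0.02924, so d_i1 = -34.20 cm.
The intermediate image is 34.20 cm to the left of lens 1 (virtual), which is 57.9 − (-34.20) = 92.10 cm to the left of lens 2, so d_o2 = +92.10 cm.
Lens 2 is diverging, so f₂ = −37.3 cm.
Lens 2: 1/d_i2 = 1/f₂ − 1/d_o2 = 1/(-37.3) − 1/(92.10) = -0.03767, so d_i2 = -26.5 cm.
The final image is virtual, 26.5 cm to the left of lens 2 (overall magnification ≈ 0.55).

26.5 cm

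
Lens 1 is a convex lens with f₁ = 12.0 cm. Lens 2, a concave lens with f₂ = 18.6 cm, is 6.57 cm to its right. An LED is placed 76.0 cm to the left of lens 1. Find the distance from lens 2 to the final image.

13.1 cm

Lens 1: 1/d_i1 = 1/f₁ − 1/d_o1 = 1/(12.0) − 1/(76.0) = 0.07018, so d_i1 = 14.25 cm.
The intermediate image is 14.25 cm to the right of lens 1, which lies 7.680 cm to the right of lens 2 — a virtual object — so d_o2 = −7.680 cm.
Lens 2 is diverging, so f₂ = −18.6 cm.
Lens 2: 1/d_i2 = 1/f₂ − 1/d_o2 = 1/(-18.6) − 1/(-7.680) = 0.07644, so d_i2 = 13.1 cm.
The final image is real, 13.1 cm to the right of lens 2 (overall magnification ≈ -0.32).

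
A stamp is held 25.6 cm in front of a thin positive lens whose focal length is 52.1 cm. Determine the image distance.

50.3 cm

Lens equation: 1/v = 1/f − 1/u = 1/(52.10) − 1/(25.6) = 0.01919 − 0.03906 = -0.01987, so v = -50.3 cm.
The image is virtual, upright and enlarged, on the same side as the object.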